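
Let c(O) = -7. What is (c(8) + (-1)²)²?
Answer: 36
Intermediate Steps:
(c(8) + (-1)²)² = (-7 + (-1)²)² = (-7 + 1)² = (-6)² = 36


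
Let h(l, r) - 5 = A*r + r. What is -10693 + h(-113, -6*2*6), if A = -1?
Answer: -10688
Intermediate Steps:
h(l, r) = 5 (h(l, r) = 5 + (-r + r) = 5 + 0 = 5)
-10693 + h(-113, -6*2*6) = -10693 + 5 = -10688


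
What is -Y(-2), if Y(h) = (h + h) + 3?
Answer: 1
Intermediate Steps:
Y(h) = 3 + 2*h (Y(h) = 2*h + 3 = 3 + 2*h)
-Y(-2) = -(3 + 2*(-2)) = -(3 - 4) = -1*(-1) = 1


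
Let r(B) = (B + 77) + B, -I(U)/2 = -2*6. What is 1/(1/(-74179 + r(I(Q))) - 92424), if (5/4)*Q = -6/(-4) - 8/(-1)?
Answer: -74054/6844366897 ≈ -1.0820e-5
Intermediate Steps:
Q = 38/5 (Q = 4*(-6/(-4) - 8/(-1))/5 = 4*(-6*(-¼) - 8*(-1))/5 = 4*(3/2 + 8)/5 = (⅘)*(19/2) = 38/5 ≈ 7.6000)
I(U) = 24 (I(U) = -(-4)*6 = -2*(-12) = 24)
r(B) = 77 + 2*B (r(B) = (77 + B) + B = 77 + 2*B)
1/(1/(-74179 + r(I(Q))) - 92424) = 1/(1/(-74179 + (77 + 2*24)) - 92424) = 1/(1/(-74179 + (77 + 48)) - 92424) = 1/(1/(-74179 + 125) - 92424) = 1/(1/(-74054) - 92424) = 1/(-1/74054 - 92424) = 1/(-6844366897/74054) = -74054/6844366897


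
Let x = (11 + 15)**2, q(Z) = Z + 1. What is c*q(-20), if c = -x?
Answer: 12844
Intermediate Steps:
q(Z) = 1 + Z
x = 676 (x = 26**2 = 676)
c = -676 (c = -1*676 = -676)
c*q(-20) = -676*(1 - 20) = -676*(-19) = 12844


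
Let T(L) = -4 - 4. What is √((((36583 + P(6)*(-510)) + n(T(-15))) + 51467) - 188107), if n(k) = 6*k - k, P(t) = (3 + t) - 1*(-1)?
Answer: I*√105197 ≈ 324.34*I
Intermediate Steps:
T(L) = -8
P(t) = 4 + t (P(t) = (3 + t) + 1 = 4 + t)
n(k) = 5*k
√((((36583 + P(6)*(-510)) + n(T(-15))) + 51467) - 188107) = √((((36583 + (4 + 6)*(-510)) + 5*(-8)) + 51467) - 188107) = √((((36583 + 10*(-510)) - 40) + 51467) - 188107) = √((((36583 - 5100) - 40) + 51467) - 188107) = √(((31483 - 40) + 51467) - 188107) = √((31443 + 51467) - 188107) = √(82910 - 188107) = √(-105197) = I*√105197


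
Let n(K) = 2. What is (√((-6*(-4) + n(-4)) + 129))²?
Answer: 155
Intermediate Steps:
(√((-6*(-4) + n(-4)) + 129))² = (√((-6*(-4) + 2) + 129))² = (√((24 + 2) + 129))² = (√(26 + 129))² = (√155)² = 155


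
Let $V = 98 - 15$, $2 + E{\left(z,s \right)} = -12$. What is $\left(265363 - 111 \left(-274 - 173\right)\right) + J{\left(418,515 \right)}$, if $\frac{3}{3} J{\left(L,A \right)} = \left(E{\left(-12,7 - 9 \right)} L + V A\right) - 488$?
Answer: $351385$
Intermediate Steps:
$E{\left(z,s \right)} = -14$ ($E{\left(z,s \right)} = -2 - 12 = -14$)
$V = 83$ ($V = 98 - 15 = 83$)
$J{\left(L,A \right)} = -488 - 14 L + 83 A$ ($J{\left(L,A \right)} = \left(- 14 L + 83 A\right) - 488 = -488 - 14 L + 83 A$)
$\left(265363 - 111 \left(-274 - 173\right)\right) + J{\left(418,515 \right)} = \left(265363 - 111 \left(-274 - 173\right)\right) - -36405 = \left(265363 - -49617\right) - -36405 = \left(265363 + 49617\right) + 36405 = 314980 + 36405 = 351385$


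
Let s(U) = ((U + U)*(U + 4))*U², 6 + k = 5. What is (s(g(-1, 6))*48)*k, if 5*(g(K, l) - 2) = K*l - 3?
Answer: -2016/625 ≈ -3.2256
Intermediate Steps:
k = -1 (k = -6 + 5 = -1)
g(K, l) = 7/5 + K*l/5 (g(K, l) = 2 + (K*l - 3)/5 = 2 + (-3 + K*l)/5 = 2 + (-⅗ + K*l/5) = 7/5 + K*l/5)
s(U) = 2*U³*(4 + U) (s(U) = ((2*U)*(4 + U))*U² = (2*U*(4 + U))*U² = 2*U³*(4 + U))
(s(g(-1, 6))*48)*k = ((2*(7/5 + (⅕)*(-1)*6)³*(4 + (7/5 + (⅕)*(-1)*6)))*48)*(-1) = ((2*(7/5 - 6/5)³*(4 + (7/5 - 6/5)))*48)*(-1) = ((2*(⅕)³*(4 + ⅕))*48)*(-1) = ((2*(1/125)*(21/5))*48)*(-1) = ((42/625)*48)*(-1) = (2016/625)*(-1) = -2016/625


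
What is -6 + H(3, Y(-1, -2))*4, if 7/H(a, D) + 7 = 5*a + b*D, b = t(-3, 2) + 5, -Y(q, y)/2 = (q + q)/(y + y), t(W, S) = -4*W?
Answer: -82/9 ≈ -9.1111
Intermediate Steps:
Y(q, y) = -2*q/y (Y(q, y) = -2*(q + q)/(y + y) = -2*2*q/(2*y) = -2*2*q*1/(2*y) = -2*q/y)
b = 17 (b = -4*(-3) + 5 = 12 + 5 = 17)
H(a, D) = 7/(-7 + 5*a + 17*D) (H(a, D) = 7/(-7 + (5*a + 17*D)) = 7/(-7 + 5*a + 17*D))
-6 + H(3, Y(-1, -2))*4 = -6 + (7/(-7 + 5*3 + 17*(-2*(-1)/(-2))))*4 = -6 + (7/(-7 + 15 + 17*(-2*(-1)*(-1/2))))*4 = -6 + (7/(-7 + 15 + 17*(-1)))*4 = -6 + (7/(-7 + 15 - 17))*4 = -6 + (7/(-9))*4 = -6 + (7*(-1/9))*4 = -6 - 7/9*4 = -6 - 28/9 = -82/9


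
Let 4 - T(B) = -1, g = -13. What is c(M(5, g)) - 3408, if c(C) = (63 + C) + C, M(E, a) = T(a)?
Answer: -3335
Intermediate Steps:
T(B) = 5 (T(B) = 4 - 1*(-1) = 4 + 1 = 5)
M(E, a) = 5
c(C) = 63 + 2*C
c(M(5, g)) - 3408 = (63 + 2*5) - 3408 = (63 + 10) - 3408 = 73 - 3408 = -3335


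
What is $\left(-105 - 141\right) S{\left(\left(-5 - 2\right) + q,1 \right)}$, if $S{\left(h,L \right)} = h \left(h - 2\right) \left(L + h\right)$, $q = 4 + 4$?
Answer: $492$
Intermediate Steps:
$q = 8$
$S{\left(h,L \right)} = h \left(-2 + h\right) \left(L + h\right)$
$\left(-105 - 141\right) S{\left(\left(-5 - 2\right) + q,1 \right)} = \left(-105 - 141\right) \left(\left(-5 - 2\right) + 8\right) \left(\left(\left(-5 - 2\right) + 8\right)^{2} - 2 - 2 \left(\left(-5 - 2\right) + 8\right) + 1 \left(\left(-5 - 2\right) + 8\right)\right) = - 246 \left(-7 + 8\right) \left(\left(-7 + 8\right)^{2} - 2 - 2 \left(-7 + 8\right) + 1 \left(-7 + 8\right)\right) = - 246 \cdot 1 \left(1^{2} - 2 - 2 + 1 \cdot 1\right) = - 246 \cdot 1 \left(1 - 2 - 2 + 1\right) = - 246 \cdot 1 \left(-2\right) = \left(-246\right) \left(-2\right) = 492$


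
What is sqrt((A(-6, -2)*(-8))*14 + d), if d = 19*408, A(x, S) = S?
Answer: 2*sqrt(1994) ≈ 89.308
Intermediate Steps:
d = 7752
sqrt((A(-6, -2)*(-8))*14 + d) = sqrt(-2*(-8)*14 + 7752) = sqrt(16*14 + 7752) = sqrt(224 + 7752) = sqrt(7976) = 2*sqrt(1994)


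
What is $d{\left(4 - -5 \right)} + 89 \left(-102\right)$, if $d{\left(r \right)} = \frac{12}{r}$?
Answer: $- \frac{27230}{3} \approx -9076.7$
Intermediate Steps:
$d{\left(4 - -5 \right)} + 89 \left(-102\right) = \frac{12}{4 - -5} + 89 \left(-102\right) = \frac{12}{4 + 5} - 9078 = \frac{12}{9} - 9078 = 12 \cdot \frac{1}{9} - 9078 = \frac{4}{3} - 9078 = - \frac{27230}{3}$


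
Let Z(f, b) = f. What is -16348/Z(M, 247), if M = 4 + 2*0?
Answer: -4087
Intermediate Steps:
M = 4 (M = 4 + 0 = 4)
-16348/Z(M, 247) = -16348/4 = -16348*1/4 = -4087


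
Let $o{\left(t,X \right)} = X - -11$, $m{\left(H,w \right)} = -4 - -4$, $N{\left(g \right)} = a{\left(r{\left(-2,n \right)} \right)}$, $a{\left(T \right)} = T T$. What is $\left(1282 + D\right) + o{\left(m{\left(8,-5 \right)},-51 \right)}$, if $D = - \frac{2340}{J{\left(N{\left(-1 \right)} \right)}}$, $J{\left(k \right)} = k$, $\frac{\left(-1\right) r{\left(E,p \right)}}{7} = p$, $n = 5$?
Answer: $\frac{303822}{245} \approx 1240.1$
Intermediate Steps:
$r{\left(E,p \right)} = - 7 p$
$a{\left(T \right)} = T^{2}$
$N{\left(g \right)} = 1225$ ($N{\left(g \right)} = \left(\left(-7\right) 5\right)^{2} = \left(-35\right)^{2} = 1225$)
$m{\left(H,w \right)} = 0$ ($m{\left(H,w \right)} = -4 + 4 = 0$)
$o{\left(t,X \right)} = 11 + X$ ($o{\left(t,X \right)} = X + 11 = 11 + X$)
$D = - \frac{468}{245}$ ($D = - \frac{2340}{1225} = \left(-2340\right) \frac{1}{1225} = - \frac{468}{245} \approx -1.9102$)
$\left(1282 + D\right) + o{\left(m{\left(8,-5 \right)},-51 \right)} = \left(1282 - \frac{468}{245}\right) + \left(11 - 51\right) = \frac{313622}{245} - 40 = \frac{303822}{245}$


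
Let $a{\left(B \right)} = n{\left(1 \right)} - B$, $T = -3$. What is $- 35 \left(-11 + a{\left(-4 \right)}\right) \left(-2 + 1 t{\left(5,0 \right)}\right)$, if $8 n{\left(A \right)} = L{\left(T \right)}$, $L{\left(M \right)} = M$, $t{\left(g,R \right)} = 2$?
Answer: $0$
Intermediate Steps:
$n{\left(A \right)} = - \frac{3}{8}$ ($n{\left(A \right)} = \frac{1}{8} \left(-3\right) = - \frac{3}{8}$)
$a{\left(B \right)} = - \frac{3}{8} - B$
$- 35 \left(-11 + a{\left(-4 \right)}\right) \left(-2 + 1 t{\left(5,0 \right)}\right) = - 35 \left(-11 - - \frac{29}{8}\right) \left(-2 + 1 \cdot 2\right) = - 35 \left(-11 + \left(- \frac{3}{8} + 4\right)\right) \left(-2 + 2\right) = - 35 \left(-11 + \frac{29}{8}\right) 0 = \left(-35\right) \left(- \frac{59}{8}\right) 0 = \frac{2065}{8} \cdot 0 = 0$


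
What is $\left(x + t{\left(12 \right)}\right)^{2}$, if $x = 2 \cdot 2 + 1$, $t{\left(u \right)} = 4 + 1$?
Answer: $100$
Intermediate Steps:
$t{\left(u \right)} = 5$
$x = 5$ ($x = 4 + 1 = 5$)
$\left(x + t{\left(12 \right)}\right)^{2} = \left(5 + 5\right)^{2} = 10^{2} = 100$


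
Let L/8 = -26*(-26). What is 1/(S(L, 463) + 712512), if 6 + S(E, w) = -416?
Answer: 1/712090 ≈ 1.4043e-6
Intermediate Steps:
L = 5408 (L = 8*(-26*(-26)) = 8*676 = 5408)
S(E, w) = -422 (S(E, w) = -6 - 416 = -422)
1/(S(L, 463) + 712512) = 1/(-422 + 712512) = 1/712090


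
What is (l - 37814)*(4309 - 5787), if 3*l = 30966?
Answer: 40633176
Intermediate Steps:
l = 10322 (l = (⅓)*30966 = 10322)
(l - 37814)*(4309 - 5787) = (10322 - 37814)*(4309 - 5787) = -27492*(-1478) = 40633176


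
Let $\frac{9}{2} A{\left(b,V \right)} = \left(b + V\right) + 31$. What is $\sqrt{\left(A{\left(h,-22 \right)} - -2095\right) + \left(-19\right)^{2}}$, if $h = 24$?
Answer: $\frac{\sqrt{22170}}{3} \approx 49.632$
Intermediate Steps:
$A{\left(b,V \right)} = \frac{62}{9} + \frac{2 V}{9} + \frac{2 b}{9}$ ($A{\left(b,V \right)} = \frac{2 \left(\left(b + V\right) + 31\right)}{9} = \frac{2 \left(\left(V + b\right) + 31\right)}{9} = \frac{2 \left(31 + V + b\right)}{9} = \frac{62}{9} + \frac{2 V}{9} + \frac{2 b}{9}$)
$\sqrt{\left(A{\left(h,-22 \right)} - -2095\right) + \left(-19\right)^{2}} = \sqrt{\left(\left(\frac{62}{9} + \frac{2}{9} \left(-22\right) + \frac{2}{9} \cdot 24\right) - -2095\right) + \left(-19\right)^{2}} = \sqrt{\left(\left(\frac{62}{9} - \frac{44}{9} + \frac{16}{3}\right) + 2095\right) + 361} = \sqrt{\left(\frac{22}{3} + 2095\right) + 361} = \sqrt{\frac{6307}{3} + 361} = \sqrt{\frac{7390}{3}} = \frac{\sqrt{22170}}{3}$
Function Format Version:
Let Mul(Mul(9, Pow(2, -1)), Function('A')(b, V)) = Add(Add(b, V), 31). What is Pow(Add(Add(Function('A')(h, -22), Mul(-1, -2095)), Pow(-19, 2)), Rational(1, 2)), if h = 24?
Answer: Mul(Rational(1, 3), Pow(22170, Rational(1, 2))) ≈ 49.632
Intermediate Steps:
Function('A')(b, V) = Add(Rational(62, 9), Mul(Rational(2, 9), V), Mul(Rational(2, 9), b)) (Function('A')(b, V) = Mul(Rational(2, 9), Add(Add(b, V), 31)) = Mul(Rational(2, 9), Add(Add(V, b), 31)) = Mul(Rational(2, 9), Add(31, V, b)) = Add(Rational(62, 9), Mul(Rational(2, 9), V), Mul(Rational(2, 9), b)))
Pow(Add(Add(Function('A')(h, -22), Mul(-1, -2095)), Pow(-19, 2)), Rational(1, 2)) = Pow(Add(Add(Add(Rational(62, 9), Mul(Rational(2, 9), -22), Mul(Rational(2, 9), 24)), Mul(-1, -2095)), Pow(-19, 2)), Rational(1, 2)) = Pow(Add(Add(Add(Rational(62, 9), Rational(-44, 9), Rational(16, 3)), 2095), 361), Rational(1, 2)) = Pow(Add(Add(Rational(22, 3), 2095), 361), Rational(1, 2)) = Pow(Add(Rational(6307, 3), 361), Rational(1, 2)) = Pow(Rational(7390, 3), Rational(1, 2)) = Mul(Rational(1, 3), Pow(22170, Rational(1, 2)))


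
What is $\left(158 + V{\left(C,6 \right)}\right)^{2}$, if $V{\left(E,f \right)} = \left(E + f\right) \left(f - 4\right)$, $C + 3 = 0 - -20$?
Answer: $41616$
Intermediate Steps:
$C = 17$ ($C = -3 + \left(0 - -20\right) = -3 + \left(0 + 20\right) = -3 + 20 = 17$)
$V{\left(E,f \right)} = \left(-4 + f\right) \left(E + f\right)$ ($V{\left(E,f \right)} = \left(E + f\right) \left(f - 4\right) = \left(E + f\right) \left(-4 + f\right) = \left(-4 + f\right) \left(E + f\right)$)
$\left(158 + V{\left(C,6 \right)}\right)^{2} = \left(158 + \left(6^{2} - 68 - 24 + 17 \cdot 6\right)\right)^{2} = \left(158 + \left(36 - 68 - 24 + 102\right)\right)^{2} = \left(158 + 46\right)^{2} = 204^{2} = 41616$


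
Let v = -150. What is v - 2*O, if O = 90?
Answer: -330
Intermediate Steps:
v - 2*O = -150 - 2*90 = -150 - 180 = -330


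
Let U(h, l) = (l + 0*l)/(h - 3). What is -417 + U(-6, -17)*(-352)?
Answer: -9737/9 ≈ -1081.9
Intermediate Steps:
U(h, l) = l/(-3 + h) (U(h, l) = (l + 0)/(-3 + h) = l/(-3 + h))
-417 + U(-6, -17)*(-352) = -417 - 17/(-3 - 6)*(-352) = -417 - 17/(-9)*(-352) = -417 - 17*(-1/9)*(-352) = -417 + (17/9)*(-352) = -417 - 5984/9 = -9737/9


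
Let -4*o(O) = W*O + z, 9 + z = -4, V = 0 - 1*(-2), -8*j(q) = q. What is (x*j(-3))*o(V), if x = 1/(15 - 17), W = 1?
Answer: -33/64 ≈ -0.51563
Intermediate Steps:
j(q) = -q/8
x = -½ (x = 1/(-2) = -½ ≈ -0.50000)
V = 2 (V = 0 + 2 = 2)
z = -13 (z = -9 - 4 = -13)
o(O) = 13/4 - O/4 (o(O) = -(1*O - 13)/4 = -(O - 13)/4 = -(-13 + O)/4 = 13/4 - O/4)
(x*j(-3))*o(V) = (-(-1)*(-3)/16)*(13/4 - ¼*2) = (-½*3/8)*(13/4 - ½) = -3/16*11/4 = -33/64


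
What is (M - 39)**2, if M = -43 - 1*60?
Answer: 20164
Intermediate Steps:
M = -103 (M = -43 - 60 = -103)
(M - 39)**2 = (-103 - 39)**2 = (-142)**2 = 20164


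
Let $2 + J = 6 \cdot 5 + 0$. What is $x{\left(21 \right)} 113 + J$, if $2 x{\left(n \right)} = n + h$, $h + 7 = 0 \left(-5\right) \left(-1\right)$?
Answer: $819$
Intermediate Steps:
$J = 28$ ($J = -2 + \left(6 \cdot 5 + 0\right) = -2 + \left(30 + 0\right) = -2 + 30 = 28$)
$h = -7$ ($h = -7 + 0 \left(-5\right) \left(-1\right) = -7 + 0 \left(-1\right) = -7 + 0 = -7$)
$x{\left(n \right)} = - \frac{7}{2} + \frac{n}{2}$ ($x{\left(n \right)} = \frac{n - 7}{2} = \frac{-7 + n}{2} = - \frac{7}{2} + \frac{n}{2}$)
$x{\left(21 \right)} 113 + J = \left(- \frac{7}{2} + \frac{1}{2} \cdot 21\right) 113 + 28 = \left(- \frac{7}{2} + \frac{21}{2}\right) 113 + 28 = 7 \cdot 113 + 28 = 791 + 28 = 819$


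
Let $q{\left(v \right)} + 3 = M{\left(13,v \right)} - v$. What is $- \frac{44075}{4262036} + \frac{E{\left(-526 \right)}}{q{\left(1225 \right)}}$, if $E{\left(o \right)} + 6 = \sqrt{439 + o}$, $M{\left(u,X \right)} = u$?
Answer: $- \frac{9326303}{1726124580} - \frac{i \sqrt{87}}{1215} \approx -0.005403 - 0.0076769 i$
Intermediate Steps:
$E{\left(o \right)} = -6 + \sqrt{439 + o}$
$q{\left(v \right)} = 10 - v$ ($q{\left(v \right)} = -3 - \left(-13 + v\right) = 10 - v$)
$- \frac{44075}{4262036} + \frac{E{\left(-526 \right)}}{q{\left(1225 \right)}} = - \frac{44075}{4262036} + \frac{-6 + \sqrt{439 - 526}}{10 - 1225} = \left(-44075\right) \frac{1}{4262036} + \frac{-6 + \sqrt{-87}}{10 - 1225} = - \frac{44075}{4262036} + \frac{-6 + i \sqrt{87}}{-1215} = - \frac{44075}{4262036} + \left(-6 + i \sqrt{87}\right) \left(- \frac{1}{1215}\right) = - \frac{44075}{4262036} + \left(\frac{2}{405} - \frac{i \sqrt{87}}{1215}\right) = - \frac{9326303}{1726124580} - \frac{i \sqrt{87}}{1215}$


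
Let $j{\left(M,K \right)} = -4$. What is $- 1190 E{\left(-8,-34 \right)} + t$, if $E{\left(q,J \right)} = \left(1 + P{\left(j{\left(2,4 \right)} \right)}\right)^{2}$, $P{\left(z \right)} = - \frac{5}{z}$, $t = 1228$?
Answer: $- \frac{38371}{8} \approx -4796.4$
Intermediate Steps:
$E{\left(q,J \right)} = \frac{81}{16}$ ($E{\left(q,J \right)} = \left(1 - \frac{5}{-4}\right)^{2} = \left(1 - - \frac{5}{4}\right)^{2} = \left(1 + \frac{5}{4}\right)^{2} = \left(\frac{9}{4}\right)^{2} = \frac{81}{16}$)
$- 1190 E{\left(-8,-34 \right)} + t = \left(-1190\right) \frac{81}{16} + 1228 = - \frac{48195}{8} + 1228 = - \frac{38371}{8}$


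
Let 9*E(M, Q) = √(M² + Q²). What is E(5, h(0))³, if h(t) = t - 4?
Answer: 41*√41/729 ≈ 0.36012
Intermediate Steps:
h(t) = -4 + t
E(M, Q) = √(M² + Q²)/9
E(5, h(0))³ = (√(5² + (-4 + 0)²)/9)³ = (√(25 + (-4)²)/9)³ = (√(25 + 16)/9)³ = (√41/9)³ = 41*√41/729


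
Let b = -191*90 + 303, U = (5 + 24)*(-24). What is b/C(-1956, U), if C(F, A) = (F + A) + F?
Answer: 5629/1536 ≈ 3.6647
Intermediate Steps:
U = -696 (U = 29*(-24) = -696)
C(F, A) = A + 2*F (C(F, A) = (A + F) + F = A + 2*F)
b = -16887 (b = -17190 + 303 = -16887)
b/C(-1956, U) = -16887/(-696 + 2*(-1956)) = -16887/(-696 - 3912) = -16887/(-4608) = -16887*(-1/4608) = 5629/1536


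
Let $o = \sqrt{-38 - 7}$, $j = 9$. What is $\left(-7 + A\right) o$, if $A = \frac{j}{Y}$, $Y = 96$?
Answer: $- \frac{663 i \sqrt{5}}{32} \approx - 46.329 i$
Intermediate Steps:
$A = \frac{3}{32}$ ($A = \frac{9}{96} = 9 \cdot \frac{1}{96} = \frac{3}{32} \approx 0.09375$)
$o = 3 i \sqrt{5}$ ($o = \sqrt{-45} = 3 i \sqrt{5} \approx 6.7082 i$)
$\left(-7 + A\right) o = \left(-7 + \frac{3}{32}\right) 3 i \sqrt{5} = - \frac{221 \cdot 3 i \sqrt{5}}{32} = - \frac{663 i \sqrt{5}}{32}$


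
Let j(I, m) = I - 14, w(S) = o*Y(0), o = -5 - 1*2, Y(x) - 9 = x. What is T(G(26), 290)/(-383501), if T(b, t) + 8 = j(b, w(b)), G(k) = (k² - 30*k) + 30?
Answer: 96/383501 ≈ 0.00025033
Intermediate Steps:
Y(x) = 9 + x
o = -7 (o = -5 - 2 = -7)
G(k) = 30 + k² - 30*k
w(S) = -63 (w(S) = -7*(9 + 0) = -7*9 = -63)
j(I, m) = -14 + I
T(b, t) = -22 + b (T(b, t) = -8 + (-14 + b) = -22 + b)
T(G(26), 290)/(-383501) = (-22 + (30 + 26² - 30*26))/(-383501) = (-22 + (30 + 676 - 780))*(-1/383501) = (-22 - 74)*(-1/383501) = -96*(-1/383501) = 96/383501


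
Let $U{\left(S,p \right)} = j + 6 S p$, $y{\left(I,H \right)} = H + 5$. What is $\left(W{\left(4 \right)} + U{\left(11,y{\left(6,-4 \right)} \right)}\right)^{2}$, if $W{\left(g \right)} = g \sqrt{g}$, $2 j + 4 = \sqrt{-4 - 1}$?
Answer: $\frac{\left(144 + i \sqrt{5}\right)^{2}}{4} \approx 5182.8 + 161.0 i$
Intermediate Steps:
$y{\left(I,H \right)} = 5 + H$
$j = -2 + \frac{i \sqrt{5}}{2}$ ($j = -2 + \frac{\sqrt{-4 - 1}}{2} = -2 + \frac{\sqrt{-5}}{2} = -2 + \frac{i \sqrt{5}}{2} \approx -2.0 + 1.118 i$)
$U{\left(S,p \right)} = -2 + \frac{i \sqrt{5}}{2} + 6 S p$ ($U{\left(S,p \right)} = \left(-2 + \frac{i \sqrt{5}}{2}\right) + 6 S p = -2 + \frac{i \sqrt{5}}{2} + 6 S p$)
$W{\left(g \right)} = g^{\frac{3}{2}}$
$\left(W{\left(4 \right)} + U{\left(11,y{\left(6,-4 \right)} \right)}\right)^{2} = \left(4^{\frac{3}{2}} + \left(-2 + \frac{i \sqrt{5}}{2} + 6 \cdot 11 \left(5 - 4\right)\right)\right)^{2} = \left(8 + \left(-2 + \frac{i \sqrt{5}}{2} + 6 \cdot 11 \cdot 1\right)\right)^{2} = \left(8 + \left(-2 + \frac{i \sqrt{5}}{2} + 66\right)\right)^{2} = \left(8 + \left(64 + \frac{i \sqrt{5}}{2}\right)\right)^{2} = \left(72 + \frac{i \sqrt{5}}{2}\right)^{2}$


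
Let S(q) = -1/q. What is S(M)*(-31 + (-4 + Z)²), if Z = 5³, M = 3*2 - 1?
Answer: -2922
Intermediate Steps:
M = 5 (M = 6 - 1 = 5)
Z = 125
S(M)*(-31 + (-4 + Z)²) = (-1/5)*(-31 + (-4 + 125)²) = (-1*⅕)*(-31 + 121²) = -(-31 + 14641)/5 = -⅕*14610 = -2922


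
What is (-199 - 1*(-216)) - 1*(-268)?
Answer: 285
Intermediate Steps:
(-199 - 1*(-216)) - 1*(-268) = (-199 + 216) + 268 = 17 + 268 = 285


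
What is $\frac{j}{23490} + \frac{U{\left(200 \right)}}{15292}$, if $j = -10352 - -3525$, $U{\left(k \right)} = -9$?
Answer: $- \frac{52304947}{179604540} \approx -0.29122$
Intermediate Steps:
$j = -6827$ ($j = -10352 + 3525 = -6827$)
$\frac{j}{23490} + \frac{U{\left(200 \right)}}{15292} = - \frac{6827}{23490} - \frac{9}{15292} = - \frac{52304947}{179604540}$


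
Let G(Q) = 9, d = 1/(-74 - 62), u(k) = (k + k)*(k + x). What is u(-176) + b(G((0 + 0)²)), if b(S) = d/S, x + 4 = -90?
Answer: 116328959/1224 ≈ 95040.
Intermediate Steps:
x = -94 (x = -4 - 90 = -94)
u(k) = 2*k*(-94 + k) (u(k) = (k + k)*(k - 94) = (2*k)*(-94 + k) = 2*k*(-94 + k))
d = -1/136 (d = 1/(-136) = -1/136 ≈ -0.0073529)
b(S) = -1/(136*S)
u(-176) + b(G((0 + 0)²)) = 2*(-176)*(-94 - 176) - 1/136/9 = 2*(-176)*(-270) - 1/136*⅑ = 95040 - 1/1224 = 116328959/1224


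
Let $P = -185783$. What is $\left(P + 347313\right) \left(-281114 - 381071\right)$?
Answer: $-106962743050$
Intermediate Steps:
$\left(P + 347313\right) \left(-281114 - 381071\right) = \left(-185783 + 347313\right) \left(-281114 - 381071\right) = 161530 \left(-662185\right) = -106962743050$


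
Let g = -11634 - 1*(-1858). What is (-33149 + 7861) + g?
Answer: -35064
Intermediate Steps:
g = -9776 (g = -11634 + 1858 = -9776)
(-33149 + 7861) + g = (-33149 + 7861) - 9776 = -25288 - 9776 = -35064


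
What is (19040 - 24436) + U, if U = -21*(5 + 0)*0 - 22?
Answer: -5418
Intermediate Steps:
U = -22 (U = -105*0 - 22 = -21*0 - 22 = 0 - 22 = -22)
(19040 - 24436) + U = (19040 - 24436) - 22 = -5396 - 22 = -5418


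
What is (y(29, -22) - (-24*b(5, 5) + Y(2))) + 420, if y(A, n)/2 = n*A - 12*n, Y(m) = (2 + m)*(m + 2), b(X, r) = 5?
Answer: -224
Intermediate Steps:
Y(m) = (2 + m)² (Y(m) = (2 + m)*(2 + m) = (2 + m)²)
y(A, n) = -24*n + 2*A*n (y(A, n) = 2*(n*A - 12*n) = 2*(A*n - 12*n) = 2*(-12*n + A*n) = -24*n + 2*A*n)
(y(29, -22) - (-24*b(5, 5) + Y(2))) + 420 = (2*(-22)*(-12 + 29) - (-24*5 + (2 + 2)²)) + 420 = (2*(-22)*17 - (-120 + 4²)) + 420 = (-748 - (-120 + 16)) + 420 = (-748 - 1*(-104)) + 420 = (-748 + 104) + 420 = -644 + 420 = -224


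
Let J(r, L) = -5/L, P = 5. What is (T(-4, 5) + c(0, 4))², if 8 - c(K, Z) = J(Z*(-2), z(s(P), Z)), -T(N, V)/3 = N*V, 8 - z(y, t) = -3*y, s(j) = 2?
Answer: 915849/196 ≈ 4672.7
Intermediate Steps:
z(y, t) = 8 + 3*y (z(y, t) = 8 - (-3)*y = 8 + 3*y)
T(N, V) = -3*N*V
c(K, Z) = 117/14 (c(K, Z) = 8 - (-5)/(8 + 3*2) = 8 - (-5)/(8 + 6) = 8 - (-5)/14 = 8 - 1*(-5/14) = 8 + 5/14 = 117/14)
(T(-4, 5) + c(0, 4))² = (-3*(-4)*5 + 117/14)² = (60 + 117/14)² = (957/14)² = 915849/196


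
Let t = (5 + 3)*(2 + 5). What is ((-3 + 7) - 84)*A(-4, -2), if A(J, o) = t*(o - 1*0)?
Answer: 8960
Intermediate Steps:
t = 56 (t = 8*7 = 56)
A(J, o) = 56*o (A(J, o) = 56*(o - 1*0) = 56*(o + 0) = 56*o)
((-3 + 7) - 84)*A(-4, -2) = ((-3 + 7) - 84)*(56*(-2)) = (4 - 84)*(-112) = -80*(-112) = 8960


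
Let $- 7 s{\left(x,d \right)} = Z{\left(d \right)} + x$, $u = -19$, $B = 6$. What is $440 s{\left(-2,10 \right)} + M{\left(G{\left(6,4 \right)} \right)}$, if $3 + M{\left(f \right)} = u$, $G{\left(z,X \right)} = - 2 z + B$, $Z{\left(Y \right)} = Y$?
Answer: $- \frac{3674}{7} \approx -524.86$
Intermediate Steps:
$s{\left(x,d \right)} = - \frac{d}{7} - \frac{x}{7}$ ($s{\left(x,d \right)} = - \frac{d + x}{7} = - \frac{d}{7} - \frac{x}{7}$)
$G{\left(z,X \right)} = 6 - 2 z$ ($G{\left(z,X \right)} = - 2 z + 6 = 6 - 2 z$)
$M{\left(f \right)} = -22$ ($M{\left(f \right)} = -3 - 19 = -22$)
$440 s{\left(-2,10 \right)} + M{\left(G{\left(6,4 \right)} \right)} = 440 \left(\left(- \frac{1}{7}\right) 10 - - \frac{2}{7}\right) - 22 = 440 \left(- \frac{10}{7} + \frac{2}{7}\right) - 22 = 440 \left(- \frac{8}{7}\right) - 22 = - \frac{3520}{7} - 22 = - \frac{3674}{7}$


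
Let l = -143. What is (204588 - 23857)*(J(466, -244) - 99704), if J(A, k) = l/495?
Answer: -810884512583/45 ≈ -1.8020e+10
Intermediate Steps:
J(A, k) = -13/45 (J(A, k) = -143/495 = -143*1/495 = -13/45)
(204588 - 23857)*(J(466, -244) - 99704) = (204588 - 23857)*(-13/45 - 99704) = 180731*(-4486693/45) = -810884512583/45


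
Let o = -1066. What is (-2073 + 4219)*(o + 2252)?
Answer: 2545156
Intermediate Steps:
(-2073 + 4219)*(o + 2252) = (-2073 + 4219)*(-1066 + 2252) = 2146*1186 = 2545156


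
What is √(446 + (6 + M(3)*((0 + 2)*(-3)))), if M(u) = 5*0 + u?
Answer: √434 ≈ 20.833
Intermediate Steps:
M(u) = u (M(u) = 0 + u = u)
√(446 + (6 + M(3)*((0 + 2)*(-3)))) = √(446 + (6 + 3*((0 + 2)*(-3)))) = √(446 + (6 + 3*(2*(-3)))) = √(446 + (6 + 3*(-6))) = √(446 + (6 - 18)) = √(446 - 12) = √434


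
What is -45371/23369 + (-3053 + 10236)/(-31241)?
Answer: -1585294938/730070929 ≈ -2.1714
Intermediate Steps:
-45371/23369 + (-3053 + 10236)/(-31241) = -45371*1/23369 + 7183*(-1/31241) = -45371/23369 - 7183/31241 = -1585294938/730070929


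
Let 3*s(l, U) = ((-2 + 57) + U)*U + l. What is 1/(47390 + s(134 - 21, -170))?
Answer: 3/161833 ≈ 1.8538e-5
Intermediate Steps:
s(l, U) = l/3 + U*(55 + U)/3 (s(l, U) = (((-2 + 57) + U)*U + l)/3 = ((55 + U)*U + l)/3 = (U*(55 + U) + l)/3 = (l + U*(55 + U))/3 = l/3 + U*(55 + U)/3)
1/(47390 + s(134 - 21, -170)) = 1/(47390 + ((134 - 21)/3 + (⅓)*(-170)² + (55/3)*(-170))) = 1/(47390 + ((⅓)*113 + (⅓)*28900 - 9350/3)) = 1/(47390 + (113/3 + 28900/3 - 9350/3)) = 1/(47390 + 19663/3) = 1/(161833/3) = 3/161833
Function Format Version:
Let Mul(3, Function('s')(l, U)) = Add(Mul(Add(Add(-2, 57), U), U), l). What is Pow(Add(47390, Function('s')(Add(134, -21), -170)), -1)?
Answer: Rational(3, 161833) ≈ 1.8538e-5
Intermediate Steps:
Function('s')(l, U) = Add(Mul(Rational(1, 3), l), Mul(Rational(1, 3), U, Add(55, U))) (Function('s')(l, U) = Mul(Rational(1, 3), Add(Mul(Add(Add(-2, 57), U), U), l)) = Mul(Rational(1, 3), Add(Mul(Add(55, U), U), l)) = Mul(Rational(1, 3), Add(Mul(U, Add(55, U)), l)) = Mul(Rational(1, 3), Add(l, Mul(U, Add(55, U)))) = Add(Mul(Rational(1, 3), l), Mul(Rational(1, 3), U, Add(55, U))))
Pow(Add(47390, Function('s')(Add(134, -21), -170)), -1) = Pow(Add(47390, Add(Mul(Rational(1, 3), Add(134, -21)), Mul(Rational(1, 3), Pow(-170, 2)), Mul(Rational(55, 3), -170))), -1) = Pow(Add(47390, Add(Mul(Rational(1, 3), 113), Mul(Rational(1, 3), 28900), Rational(-9350, 3))), -1) = Pow(Add(47390, Add(Rational(113, 3), Rational(28900, 3), Rational(-9350, 3))), -1) = Pow(Add(47390, Rational(19663, 3)), -1) = Pow(Rational(161833, 3), -1) = Rational(3, 161833)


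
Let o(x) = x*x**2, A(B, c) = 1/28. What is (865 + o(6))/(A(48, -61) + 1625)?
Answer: 30268/45501 ≈ 0.66522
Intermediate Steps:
A(B, c) = 1/28
o(x) = x**3
(865 + o(6))/(A(48, -61) + 1625) = (865 + 6**3)/(1/28 + 1625) = (865 + 216)/(45501/28) = 1081*(28/45501) = 30268/45501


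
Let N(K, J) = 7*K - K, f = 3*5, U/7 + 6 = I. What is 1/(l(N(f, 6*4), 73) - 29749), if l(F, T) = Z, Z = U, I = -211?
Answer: -1/31268 ≈ -3.1982e-5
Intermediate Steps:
U = -1519 (U = -42 + 7*(-211) = -42 - 1477 = -1519)
f = 15
N(K, J) = 6*K
Z = -1519
l(F, T) = -1519
1/(l(N(f, 6*4), 73) - 29749) = 1/(-1519 - 29749) = 1/(-31268) = -1/31268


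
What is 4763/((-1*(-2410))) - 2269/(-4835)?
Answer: 5699479/2330470 ≈ 2.4456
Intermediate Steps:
4763/((-1*(-2410))) - 2269/(-4835) = 4763/2410 - 2269*(-1/4835) = 4763*(1/2410) + 2269/4835 = 4763/2410 + 2269/4835 = 5699479/2330470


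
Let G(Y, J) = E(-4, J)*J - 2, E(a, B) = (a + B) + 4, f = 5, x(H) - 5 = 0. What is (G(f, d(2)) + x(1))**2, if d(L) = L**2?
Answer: 361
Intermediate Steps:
x(H) = 5 (x(H) = 5 + 0 = 5)
E(a, B) = 4 + B + a (E(a, B) = (B + a) + 4 = 4 + B + a)
G(Y, J) = -2 + J**2 (G(Y, J) = (4 + J - 4)*J - 2 = J*J - 2 = J**2 - 2 = -2 + J**2)
(G(f, d(2)) + x(1))**2 = ((-2 + (2**2)**2) + 5)**2 = ((-2 + 4**2) + 5)**2 = ((-2 + 16) + 5)**2 = (14 + 5)**2 = 19**2 = 361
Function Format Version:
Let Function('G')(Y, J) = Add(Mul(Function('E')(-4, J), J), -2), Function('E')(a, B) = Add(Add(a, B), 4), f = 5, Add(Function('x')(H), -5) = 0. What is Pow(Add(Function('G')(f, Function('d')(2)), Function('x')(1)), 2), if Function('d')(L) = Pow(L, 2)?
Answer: 361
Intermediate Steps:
Function('x')(H) = 5 (Function('x')(H) = Add(5, 0) = 5)
Function('E')(a, B) = Add(4, B, a) (Function('E')(a, B) = Add(Add(B, a), 4) = Add(4, B, a))
Function('G')(Y, J) = Add(-2, Pow(J, 2)) (Function('G')(Y, J) = Add(Mul(Add(4, J, -4), J), -2) = Add(Mul(J, J), -2) = Add(Pow(J, 2), -2) = Add(-2, Pow(J, 2)))
Pow(Add(Function('G')(f, Function('d')(2)), Function('x')(1)), 2) = Pow(Add(Add(-2, Pow(Pow(2, 2), 2)), 5), 2) = Pow(Add(Add(-2, Pow(4, 2)), 5), 2) = Pow(Add(Add(-2, 16), 5), 2) = Pow(Add(14, 5), 2) = Pow(19, 2) = 361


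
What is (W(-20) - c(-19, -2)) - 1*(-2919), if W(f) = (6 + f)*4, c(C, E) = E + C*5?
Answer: 2960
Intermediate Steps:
c(C, E) = E + 5*C
W(f) = 24 + 4*f
(W(-20) - c(-19, -2)) - 1*(-2919) = ((24 + 4*(-20)) - (-2 + 5*(-19))) - 1*(-2919) = ((24 - 80) - (-2 - 95)) + 2919 = (-56 - 1*(-97)) + 2919 = (-56 + 97) + 2919 = 41 + 2919 = 2960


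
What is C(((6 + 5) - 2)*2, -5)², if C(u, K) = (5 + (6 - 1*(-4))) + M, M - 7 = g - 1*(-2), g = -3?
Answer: 441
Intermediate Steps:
M = 6 (M = 7 + (-3 - 1*(-2)) = 7 + (-3 + 2) = 7 - 1 = 6)
C(u, K) = 21 (C(u, K) = (5 + (6 - 1*(-4))) + 6 = (5 + (6 + 4)) + 6 = (5 + 10) + 6 = 15 + 6 = 21)
C(((6 + 5) - 2)*2, -5)² = 21² = 441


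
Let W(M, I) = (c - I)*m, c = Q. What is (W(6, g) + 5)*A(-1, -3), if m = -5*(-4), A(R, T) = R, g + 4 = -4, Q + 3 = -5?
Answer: -5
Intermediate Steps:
Q = -8 (Q = -3 - 5 = -8)
g = -8 (g = -4 - 4 = -8)
m = 20
c = -8
W(M, I) = -160 - 20*I (W(M, I) = (-8 - I)*20 = -160 - 20*I)
(W(6, g) + 5)*A(-1, -3) = ((-160 - 20*(-8)) + 5)*(-1) = ((-160 + 160) + 5)*(-1) = (0 + 5)*(-1) = 5*(-1) = -5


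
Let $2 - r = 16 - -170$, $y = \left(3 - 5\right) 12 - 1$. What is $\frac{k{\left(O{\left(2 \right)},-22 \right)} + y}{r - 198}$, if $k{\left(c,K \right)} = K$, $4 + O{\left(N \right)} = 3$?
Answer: $\frac{47}{382} \approx 0.12304$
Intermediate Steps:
$O{\left(N \right)} = -1$ ($O{\left(N \right)} = -4 + 3 = -1$)
$y = -25$ ($y = \left(3 - 5\right) 12 - 1 = \left(-2\right) 12 - 1 = -24 - 1 = -25$)
$r = -184$ ($r = 2 - \left(16 - -170\right) = 2 - \left(16 + 170\right) = 2 - 186 = -184$)
$\frac{k{\left(O{\left(2 \right)},-22 \right)} + y}{r - 198} = \frac{-22 - 25}{-184 - 198} = - \frac{47}{-382} = \left(-47\right) \left(- \frac{1}{382}\right) = \frac{47}{382}$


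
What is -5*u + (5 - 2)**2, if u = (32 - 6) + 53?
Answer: -386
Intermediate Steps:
u = 79 (u = 26 + 53 = 79)
-5*u + (5 - 2)**2 = -5*79 + (5 - 2)**2 = -395 + 3**2 = -395 + 9 = -386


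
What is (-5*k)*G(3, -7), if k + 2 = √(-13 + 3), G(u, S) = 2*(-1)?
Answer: -20 + 10*I*√10 ≈ -20.0 + 31.623*I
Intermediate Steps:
G(u, S) = -2
k = -2 + I*√10 (k = -2 + √(-13 + 3) = -2 + √(-10) = -2 + I*√10 ≈ -2.0 + 3.1623*I)
(-5*k)*G(3, -7) = -5*(-2 + I*√10)*(-2) = (10 - 5*I*√10)*(-2) = -20 + 10*I*√10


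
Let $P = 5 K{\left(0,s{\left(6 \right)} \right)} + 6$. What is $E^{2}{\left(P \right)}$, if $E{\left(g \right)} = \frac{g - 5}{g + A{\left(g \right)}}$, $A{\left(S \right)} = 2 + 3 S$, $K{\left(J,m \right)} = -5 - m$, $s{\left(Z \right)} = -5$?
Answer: $\frac{1}{676} \approx 0.0014793$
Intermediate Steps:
$P = 6$ ($P = 5 \left(-5 - -5\right) + 6 = 5 \left(-5 + 5\right) + 6 = 5 \cdot 0 + 6 = 0 + 6 = 6$)
$E{\left(g \right)} = \frac{-5 + g}{2 + 4 g}$ ($E{\left(g \right)} = \frac{g - 5}{g + \left(2 + 3 g\right)} = \frac{-5 + g}{2 + 4 g}$)
$E^{2}{\left(P \right)} = \left(\frac{-5 + 6}{2 \left(1 + 2 \cdot 6\right)}\right)^{2} = \left(\frac{1}{2} \frac{1}{1 + 12} \cdot 1\right)^{2} = \left(\frac{1}{2} \cdot \frac{1}{13} \cdot 1\right)^{2} = \left(\frac{1}{26}\right)^{2} = \frac{1}{676}$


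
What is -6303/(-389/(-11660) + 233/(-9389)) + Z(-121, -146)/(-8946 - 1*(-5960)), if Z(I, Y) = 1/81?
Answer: -18543747684802229/25141728834 ≈ -7.3757e+5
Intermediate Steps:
Z(I, Y) = 1/81
-6303/(-389/(-11660) + 233/(-9389)) + Z(-121, -146)/(-8946 - 1*(-5960)) = -6303/(-389/(-11660) + 233/(-9389)) + 1/(81*(-8946 - 1*(-5960))) = -6303/(-389*(-1/11660) + 233*(-1/9389)) + 1/(81*(-8946 + 5960)) = -6303/(389/11660 - 233/9389) + (1/81)/(-2986) = -6303/935541/109475740 + (1/81)*(-1/2986) = -6303*109475740/935541 - 1/241866 = -230008529740/311847 - 1/241866 = -18543747684802229/25141728834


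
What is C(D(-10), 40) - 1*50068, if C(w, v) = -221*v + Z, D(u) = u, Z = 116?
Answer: -58792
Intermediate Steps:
C(w, v) = 116 - 221*v (C(w, v) = -221*v + 116 = 116 - 221*v)
C(D(-10), 40) - 1*50068 = (116 - 221*40) - 1*50068 = (116 - 8840) - 50068 = -8724 - 50068 = -58792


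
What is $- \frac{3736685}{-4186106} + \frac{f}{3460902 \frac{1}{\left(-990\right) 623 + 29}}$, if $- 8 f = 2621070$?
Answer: $\frac{563919425754985265}{9658468418408} \approx 58386.0$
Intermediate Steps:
$f = - \frac{1310535}{4}$ ($f = \left(- \frac{1}{8}\right) 2621070 = - \frac{1310535}{4} \approx -3.2763 \cdot 10^{5}$)
$- \frac{3736685}{-4186106} + \frac{f}{3460902 \frac{1}{\left(-990\right) 623 + 29}} = - \frac{3736685}{-4186106} - \frac{1310535}{4 \frac{3460902}{\left(-990\right) 623 + 29}} = \left(-3736685\right) \left(- \frac{1}{4186106}\right) - \frac{1310535}{4 \frac{3460902}{-616770 + 29}} = \frac{3736685}{4186106} - \frac{1310535}{4 \frac{3460902}{-616741}} = \frac{3736685}{4186106} - \frac{1310535}{4 \cdot 3460902 \left(- \frac{1}{616741}\right)} = \frac{3736685}{4186106} - \frac{1310535}{4 \left(- \frac{3460902}{616741}\right)} = \frac{3736685}{4186106} - - \frac{269420222145}{4614536} = \frac{3736685}{4186106} + \frac{269420222145}{4614536} = \frac{563919425754985265}{9658468418408}$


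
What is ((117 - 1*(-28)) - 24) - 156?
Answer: -35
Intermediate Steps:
((117 - 1*(-28)) - 24) - 156 = ((117 + 28) - 24) - 156 = (145 - 24) - 156 = 121 - 156 = -35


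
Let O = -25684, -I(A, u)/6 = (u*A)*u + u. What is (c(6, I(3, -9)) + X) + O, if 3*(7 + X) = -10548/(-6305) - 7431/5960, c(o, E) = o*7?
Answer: -38553106173/1503112 ≈ -25649.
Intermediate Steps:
I(A, u) = -6*u - 6*A*u² (I(A, u) = -6*((u*A)*u + u) = -6*((A*u)*u + u) = -6*(A*u² + u) = -6*(u + A*u²) = -6*u - 6*A*u²)
c(o, E) = 7*o
X = -10308269/1503112 (X = -7 + (-10548/(-6305) - 7431/5960)/3 = -7 + (-10548*(-1/6305) - 7431*1/5960)/3 = -7 + (10548/6305 - 7431/5960)/3 = -7 + (⅓)*(640545/1503112) = -7 + 213515/1503112 = -10308269/1503112 ≈ -6.8579)
(c(6, I(3, -9)) + X) + O = (7*6 - 10308269/1503112) - 25684 = (42 - 10308269/1503112) - 25684 = 52822435/1503112 - 25684 = -38553106173/1503112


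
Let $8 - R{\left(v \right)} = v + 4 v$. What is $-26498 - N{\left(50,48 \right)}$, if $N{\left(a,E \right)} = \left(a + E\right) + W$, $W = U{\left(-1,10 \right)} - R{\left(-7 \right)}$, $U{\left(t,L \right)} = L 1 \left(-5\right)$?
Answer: $-26503$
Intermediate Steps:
$U{\left(t,L \right)} = - 5 L$ ($U{\left(t,L \right)} = L \left(-5\right) = - 5 L$)
$R{\left(v \right)} = 8 - 5 v$ ($R{\left(v \right)} = 8 - \left(v + 4 v\right) = 8 - 5 v$)
$W = -93$ ($W = \left(-5\right) 10 - \left(8 - -35\right) = -50 - \left(8 + 35\right) = -50 - 43 = -93$)
$N{\left(a,E \right)} = -93 + E + a$ ($N{\left(a,E \right)} = \left(a + E\right) - 93 = \left(E + a\right) - 93 = -93 + E + a$)
$-26498 - N{\left(50,48 \right)} = -26498 - \left(-93 + 48 + 50\right) = -26498 - 5 = -26503$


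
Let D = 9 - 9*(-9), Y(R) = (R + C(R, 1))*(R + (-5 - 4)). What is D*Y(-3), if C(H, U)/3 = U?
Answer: 0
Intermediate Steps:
C(H, U) = 3*U
Y(R) = (-9 + R)*(3 + R) (Y(R) = (R + 3*1)*(R + (-5 - 4)) = (R + 3)*(R - 9) = (3 + R)*(-9 + R) = (-9 + R)*(3 + R))
D = 90 (D = 9 + 81 = 90)
D*Y(-3) = 90*(-27 + (-3)² - 6*(-3)) = 90*(-27 + 9 + 18) = 90*0 = 0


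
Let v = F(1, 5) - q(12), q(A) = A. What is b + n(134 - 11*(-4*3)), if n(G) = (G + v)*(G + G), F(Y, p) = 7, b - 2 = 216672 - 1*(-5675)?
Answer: 361201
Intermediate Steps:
b = 222349 (b = 2 + (216672 - 1*(-5675)) = 2 + (216672 + 5675) = 2 + 222347 = 222349)
v = -5 (v = 7 - 1*12 = 7 - 12 = -5)
n(G) = 2*G*(-5 + G) (n(G) = (G - 5)*(G + G) = (-5 + G)*(2*G) = 2*G*(-5 + G))
b + n(134 - 11*(-4*3)) = 222349 + 2*(134 - 11*(-4*3))*(-5 + (134 - 11*(-4*3))) = 222349 + 2*(134 - 11*(-12))*(-5 + (134 - 11*(-12))) = 222349 + 2*(134 - 1*(-132))*(-5 + (134 - 1*(-132))) = 222349 + 2*(134 + 132)*(-5 + (134 + 132)) = 222349 + 2*266*(-5 + 266) = 222349 + 2*266*261 = 222349 + 138852 = 361201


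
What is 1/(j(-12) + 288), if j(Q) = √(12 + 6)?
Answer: 16/4607 - √2/27642 ≈ 0.0034218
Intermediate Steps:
j(Q) = 3*√2 (j(Q) = √18 = 3*√2)
1/(j(-12) + 288) = 1/(3*√2 + 288) = 1/(288 + 3*√2)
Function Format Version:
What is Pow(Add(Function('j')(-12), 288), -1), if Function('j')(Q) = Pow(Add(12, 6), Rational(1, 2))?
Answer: Add(Rational(16, 4607), Mul(Rational(-1, 27642), Pow(2, Rational(1, 2)))) ≈ 0.0034218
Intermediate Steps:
Function('j')(Q) = Mul(3, Pow(2, Rational(1, 2))) (Function('j')(Q) = Pow(18, Rational(1, 2)) = Mul(3, Pow(2, Rational(1, 2))))
Pow(Add(Function('j')(-12), 288), -1) = Pow(Add(Mul(3, Pow(2, Rational(1, 2))), 288), -1) = Pow(Add(288, Mul(3, Pow(2, Rational(1, 2)))), -1)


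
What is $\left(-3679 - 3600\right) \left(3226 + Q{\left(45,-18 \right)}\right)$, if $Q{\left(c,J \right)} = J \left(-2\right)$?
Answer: $-23744098$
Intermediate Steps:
$Q{\left(c,J \right)} = - 2 J$
$\left(-3679 - 3600\right) \left(3226 + Q{\left(45,-18 \right)}\right) = \left(-3679 - 3600\right) \left(3226 - -36\right) = - 7279 \left(3226 + 36\right) = \left(-7279\right) 3262 = -23744098$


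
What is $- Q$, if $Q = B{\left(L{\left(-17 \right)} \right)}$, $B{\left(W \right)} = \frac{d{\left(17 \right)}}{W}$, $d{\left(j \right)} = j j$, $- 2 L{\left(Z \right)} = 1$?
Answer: $578$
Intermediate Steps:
$L{\left(Z \right)} = - \frac{1}{2}$ ($L{\left(Z \right)} = \left(- \frac{1}{2}\right) 1 = - \frac{1}{2}$)
$d{\left(j \right)} = j^{2}$
$B{\left(W \right)} = \frac{289}{W}$ ($B{\left(W \right)} = \frac{17^{2}}{W} = \frac{289}{W}$)
$Q = -578$ ($Q = \frac{289}{- \frac{1}{2}} = 289 \left(-2\right) = -578$)
$- Q = \left(-1\right) \left(-578\right) = 578$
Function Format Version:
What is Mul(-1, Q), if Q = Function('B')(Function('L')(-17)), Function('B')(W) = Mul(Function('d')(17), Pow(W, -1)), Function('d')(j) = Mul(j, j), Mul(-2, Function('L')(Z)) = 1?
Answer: 578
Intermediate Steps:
Function('L')(Z) = Rational(-1, 2) (Function('L')(Z) = Mul(Rational(-1, 2), 1) = Rational(-1, 2))
Function('d')(j) = Pow(j, 2)
Function('B')(W) = Mul(289, Pow(W, -1)) (Function('B')(W) = Mul(Pow(17, 2), Pow(W, -1)) = Mul(289, Pow(W, -1)))
Q = -578 (Q = Mul(289, Pow(Rational(-1, 2), -1)) = Mul(289, -2) = -578)
Mul(-1, Q) = Mul(-1, -578) = 578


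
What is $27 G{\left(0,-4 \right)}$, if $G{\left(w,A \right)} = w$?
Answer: $0$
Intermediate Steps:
$27 G{\left(0,-4 \right)} = 27 \cdot 0 = 0$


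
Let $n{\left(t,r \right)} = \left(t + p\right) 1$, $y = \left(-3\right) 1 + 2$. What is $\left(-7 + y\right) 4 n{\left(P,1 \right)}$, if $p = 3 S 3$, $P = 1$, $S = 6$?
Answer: $-1760$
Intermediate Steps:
$p = 54$ ($p = 3 \cdot 6 \cdot 3 = 18 \cdot 3 = 54$)
$y = -1$ ($y = -3 + 2 = -1$)
$n{\left(t,r \right)} = 54 + t$ ($n{\left(t,r \right)} = \left(t + 54\right) 1 = \left(54 + t\right) 1 = 54 + t$)
$\left(-7 + y\right) 4 n{\left(P,1 \right)} = \left(-7 - 1\right) 4 \left(54 + 1\right) = \left(-8\right) 4 \cdot 55 = \left(-32\right) 55 = -1760$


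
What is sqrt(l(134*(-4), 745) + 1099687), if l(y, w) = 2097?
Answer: 2*sqrt(275446) ≈ 1049.7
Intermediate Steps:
sqrt(l(134*(-4), 745) + 1099687) = sqrt(2097 + 1099687) = sqrt(1101784) = 2*sqrt(275446)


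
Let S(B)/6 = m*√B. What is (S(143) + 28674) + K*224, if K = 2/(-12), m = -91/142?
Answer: 85910/3 - 273*√143/71 ≈ 28591.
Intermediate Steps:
m = -91/142 (m = -91*1/142 = -91/142 ≈ -0.64085)
K = -⅙ (K = 2*(-1/12) = -⅙ ≈ -0.16667)
S(B) = -273*√B/71 (S(B) = 6*(-91*√B/142) = -273*√B/71)
(S(143) + 28674) + K*224 = (-273*√143/71 + 28674) - ⅙*224 = (28674 - 273*√143/71) - 112/3 = 85910/3 - 273*√143/71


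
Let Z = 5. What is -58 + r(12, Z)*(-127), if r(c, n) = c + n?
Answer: -2217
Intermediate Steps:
-58 + r(12, Z)*(-127) = -58 + (12 + 5)*(-127) = -58 + 17*(-127) = -58 - 2159 = -2217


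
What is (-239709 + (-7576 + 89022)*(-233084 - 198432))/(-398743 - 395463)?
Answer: 35145491845/794206 ≈ 44252.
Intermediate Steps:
(-239709 + (-7576 + 89022)*(-233084 - 198432))/(-398743 - 395463) = (-239709 + 81446*(-431516))/(-794206) = (-239709 - 35145252136)*(-1/794206) = -35145491845*(-1/794206) = 35145491845/794206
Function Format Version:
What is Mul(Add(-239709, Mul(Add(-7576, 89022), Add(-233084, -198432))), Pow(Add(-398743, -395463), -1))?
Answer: Rational(35145491845, 794206) ≈ 44252.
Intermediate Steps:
Mul(Add(-239709, Mul(Add(-7576, 89022), Add(-233084, -198432))), Pow(Add(-398743, -395463), -1)) = Mul(Add(-239709, Mul(81446, -431516)), Pow(-794206, -1)) = Mul(Add(-239709, -35145252136), Rational(-1, 794206)) = Mul(-35145491845, Rational(-1, 794206)) = Rational(35145491845, 794206)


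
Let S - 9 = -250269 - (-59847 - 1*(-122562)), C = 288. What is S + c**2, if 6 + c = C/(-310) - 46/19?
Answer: -2713681768079/8673025 ≈ -3.1289e+5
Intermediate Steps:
c = -27536/2945 (c = -6 + (288/(-310) - 46/19) = -6 + (288*(-1/310) - 46*1/19) = -6 + (-144/155 - 46/19) = -6 - 9866/2945 = -27536/2945 ≈ -9.3501)
S = -312975 (S = 9 + (-250269 - (-59847 - 1*(-122562))) = 9 + (-250269 - (-59847 + 122562)) = 9 + (-250269 - 1*62715) = 9 + (-250269 - 62715) = 9 - 312984 = -312975)
S + c**2 = -312975 + (-27536/2945)**2 = -312975 + 758231296/8673025 = -2713681768079/8673025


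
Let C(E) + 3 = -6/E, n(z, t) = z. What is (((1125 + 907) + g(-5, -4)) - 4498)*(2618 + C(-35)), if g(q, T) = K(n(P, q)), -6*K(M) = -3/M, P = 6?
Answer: -2708493821/420 ≈ -6.4488e+6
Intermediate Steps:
C(E) = -3 - 6/E
K(M) = 1/(2*M) (K(M) = -(-1)/(2*M) = 1/(2*M))
g(q, T) = 1/12 (g(q, T) = (½)/6 = (½)*(⅙) = 1/12)
(((1125 + 907) + g(-5, -4)) - 4498)*(2618 + C(-35)) = (((1125 + 907) + 1/12) - 4498)*(2618 + (-3 - 6/(-35))) = ((2032 + 1/12) - 4498)*(2618 + (-3 - 6*(-1/35))) = (24385/12 - 4498)*(2618 + (-3 + 6/35)) = -29591*(2618 - 99/35)/12 = -29591/12*91531/35 = -2708493821/420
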